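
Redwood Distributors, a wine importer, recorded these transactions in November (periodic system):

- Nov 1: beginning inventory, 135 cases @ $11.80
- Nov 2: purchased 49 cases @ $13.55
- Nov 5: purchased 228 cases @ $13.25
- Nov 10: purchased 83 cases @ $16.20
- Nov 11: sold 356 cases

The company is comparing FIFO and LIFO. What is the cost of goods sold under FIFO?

FIFO COGS: 135 @ $11.80 + 49 @ $13.55 + 172 @ $13.25 = $4,535.95
LIFO COGS: 83 @ $16.20 + 228 @ $13.25 + 45 @ $13.55 = $4,975.35

COGS = $4,535.95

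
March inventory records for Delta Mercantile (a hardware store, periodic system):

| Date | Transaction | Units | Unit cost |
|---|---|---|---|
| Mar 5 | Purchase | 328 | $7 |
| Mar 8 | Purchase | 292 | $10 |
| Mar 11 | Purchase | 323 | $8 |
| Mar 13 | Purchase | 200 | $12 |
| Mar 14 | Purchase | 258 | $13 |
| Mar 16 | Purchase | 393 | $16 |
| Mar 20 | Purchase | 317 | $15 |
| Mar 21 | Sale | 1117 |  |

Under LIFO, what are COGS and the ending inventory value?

COGS = $16,185; ending inventory = $8,412

Mar 21, 1117 sold [LIFO — newest first]: 317 @ $15 + 393 @ $16 + 258 @ $13 + 149 @ $12 = $16,185
Ending inventory: 328 @ $7 + 292 @ $10 + 323 @ $8 + 51 @ $12 = $8,412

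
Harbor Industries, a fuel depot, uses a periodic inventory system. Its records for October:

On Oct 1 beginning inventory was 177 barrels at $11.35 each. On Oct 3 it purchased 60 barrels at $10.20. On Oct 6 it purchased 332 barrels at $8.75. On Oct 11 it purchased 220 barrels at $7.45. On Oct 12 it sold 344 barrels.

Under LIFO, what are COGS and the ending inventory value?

Oct 12, 344 sold [LIFO — newest first]: 220 @ $7.45 + 124 @ $8.75 = $2,724.00
Ending inventory: 177 @ $11.35 + 60 @ $10.20 + 208 @ $8.75 = $4,440.95

COGS = $2,724.00; ending inventory = $4,440.95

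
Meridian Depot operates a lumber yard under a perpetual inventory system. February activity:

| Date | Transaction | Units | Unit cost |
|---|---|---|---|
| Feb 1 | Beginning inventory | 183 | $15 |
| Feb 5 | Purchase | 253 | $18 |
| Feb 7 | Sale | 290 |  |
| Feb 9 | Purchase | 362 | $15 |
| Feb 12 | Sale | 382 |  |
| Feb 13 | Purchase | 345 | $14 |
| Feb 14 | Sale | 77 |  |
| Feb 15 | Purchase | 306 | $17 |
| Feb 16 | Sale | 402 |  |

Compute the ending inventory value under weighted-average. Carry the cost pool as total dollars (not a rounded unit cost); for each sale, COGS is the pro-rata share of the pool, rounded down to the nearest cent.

After Feb 1: 183 on hand, pool $2,745.00 (≈ $15.0000 each)
After Feb 5: 436 on hand, pool $7,299.00 (≈ $16.7408 each)
Feb 7, sell 290: 290/436 × $7,299.00 → $4,854.83
After Feb 9: 508 on hand, pool $7,874.17 (≈ $15.5003 each)
Feb 12, sell 382: 382/508 × $7,874.17 → $5,921.12
After Feb 13: 471 on hand, pool $6,783.05 (≈ $14.4014 each)
Feb 14, sell 77: 77/471 × $6,783.05 → $1,108.90
After Feb 15: 700 on hand, pool $10,876.15 (≈ $15.5374 each)
Feb 16, sell 402: 402/700 × $10,876.15 → $6,246.01
Total COGS = $4,854.83 + $5,921.12 + $1,108.90 + $6,246.01 = $18,130.86
Ending inventory (cost pool remaining) = $4,630.14

Ending inventory = $4,630.14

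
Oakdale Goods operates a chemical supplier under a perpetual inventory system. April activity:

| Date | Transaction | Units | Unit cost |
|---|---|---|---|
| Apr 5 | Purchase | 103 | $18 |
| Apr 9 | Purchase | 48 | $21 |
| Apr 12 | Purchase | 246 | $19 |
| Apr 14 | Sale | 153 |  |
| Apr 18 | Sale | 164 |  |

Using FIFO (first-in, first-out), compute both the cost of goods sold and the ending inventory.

COGS = $6,016; ending inventory = $1,520

Apr 14, 153 sold [FIFO — oldest first]: 103 @ $18 + 48 @ $21 + 2 @ $19 = $2,900
Apr 18, 164 sold [FIFO — oldest first]: 164 @ $19 = $3,116
Total COGS = $2,900 + $3,116 = $6,016
Ending inventory: 80 @ $19 = $1,520
Check: goods available $7,536 = COGS $6,016 + ending $1,520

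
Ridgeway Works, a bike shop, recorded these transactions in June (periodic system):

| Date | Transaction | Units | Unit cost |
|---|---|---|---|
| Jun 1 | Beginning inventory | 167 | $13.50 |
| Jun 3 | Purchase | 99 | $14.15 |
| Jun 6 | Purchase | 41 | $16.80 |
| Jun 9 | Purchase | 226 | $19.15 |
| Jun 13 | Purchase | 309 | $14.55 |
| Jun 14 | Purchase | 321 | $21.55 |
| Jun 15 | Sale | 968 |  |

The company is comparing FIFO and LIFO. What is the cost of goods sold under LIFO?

COGS = $17,434.85

FIFO COGS: 167 @ $13.50 + 99 @ $14.15 + 41 @ $16.80 + 226 @ $19.15 + 309 @ $14.55 + 126 @ $21.55 = $15,883.30
LIFO COGS: 321 @ $21.55 + 309 @ $14.55 + 226 @ $19.15 + 41 @ $16.80 + 71 @ $14.15 = $17,434.85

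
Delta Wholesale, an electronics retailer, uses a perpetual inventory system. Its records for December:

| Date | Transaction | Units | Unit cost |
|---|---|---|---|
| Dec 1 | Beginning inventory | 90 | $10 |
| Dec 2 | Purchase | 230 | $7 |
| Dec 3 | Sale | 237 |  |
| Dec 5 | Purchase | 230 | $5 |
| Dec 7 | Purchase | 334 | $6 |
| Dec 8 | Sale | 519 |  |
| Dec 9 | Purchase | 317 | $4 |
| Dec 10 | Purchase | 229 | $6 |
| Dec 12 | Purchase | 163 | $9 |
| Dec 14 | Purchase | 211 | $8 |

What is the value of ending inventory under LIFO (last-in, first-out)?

Ending inventory = $6,852

Dec 3, 237 sold [LIFO — newest first]: 230 @ $7 + 7 @ $10 = $1,680
Dec 8, 519 sold [LIFO — newest first]: 334 @ $6 + 185 @ $5 = $2,929
Total COGS = $1,680 + $2,929 = $4,609
Ending inventory: 83 @ $10 + 45 @ $5 + 317 @ $4 + 229 @ $6 + 163 @ $9 + 211 @ $8 = $6,852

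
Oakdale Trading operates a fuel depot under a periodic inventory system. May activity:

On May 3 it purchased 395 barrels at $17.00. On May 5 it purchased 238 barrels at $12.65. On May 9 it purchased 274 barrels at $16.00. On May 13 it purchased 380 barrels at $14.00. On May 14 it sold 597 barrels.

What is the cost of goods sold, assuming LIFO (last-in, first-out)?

COGS = $8,792.00

May 14, 597 sold [LIFO — newest first]: 380 @ $14.00 + 217 @ $16.00 = $8,792.00
Ending inventory: 395 @ $17.00 + 238 @ $12.65 + 57 @ $16.00 = $10,637.70
Check: goods available $19,429.70 = COGS $8,792.00 + ending $10,637.70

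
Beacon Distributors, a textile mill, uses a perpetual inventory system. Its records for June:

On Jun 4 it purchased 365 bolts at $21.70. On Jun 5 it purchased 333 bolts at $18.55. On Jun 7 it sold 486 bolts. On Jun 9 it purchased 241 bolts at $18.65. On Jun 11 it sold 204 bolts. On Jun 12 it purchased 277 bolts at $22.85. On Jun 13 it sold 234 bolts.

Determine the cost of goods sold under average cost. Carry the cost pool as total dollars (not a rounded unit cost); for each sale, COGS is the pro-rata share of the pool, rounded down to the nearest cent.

After Jun 4: 365 on hand, pool $7,920.50 (≈ $21.7000 each)
After Jun 5: 698 on hand, pool $14,097.65 (≈ $20.1972 each)
Jun 7, sell 486: 486/698 × $14,097.65 → $9,815.84
After Jun 9: 453 on hand, pool $8,776.46 (≈ $19.3741 each)
Jun 11, sell 204: 204/453 × $8,776.46 → $3,952.31
After Jun 12: 526 on hand, pool $11,153.60 (≈ $21.2046 each)
Jun 13, sell 234: 234/526 × $11,153.60 → $4,961.86
Total COGS = $9,815.84 + $3,952.31 + $4,961.86 = $18,730.01
Ending inventory (cost pool remaining) = $6,191.74

COGS = $18,730.01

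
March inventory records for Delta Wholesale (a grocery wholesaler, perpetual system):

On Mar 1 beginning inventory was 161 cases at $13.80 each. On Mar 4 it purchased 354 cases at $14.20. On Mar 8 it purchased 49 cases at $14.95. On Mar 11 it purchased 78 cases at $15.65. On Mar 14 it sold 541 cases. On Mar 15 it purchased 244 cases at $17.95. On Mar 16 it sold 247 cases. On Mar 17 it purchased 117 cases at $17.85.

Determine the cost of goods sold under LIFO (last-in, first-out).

COGS = $12,229.25

Mar 14, 541 sold [LIFO — newest first]: 78 @ $15.65 + 49 @ $14.95 + 354 @ $14.20 + 60 @ $13.80 = $7,808.05
Mar 16, 247 sold [LIFO — newest first]: 244 @ $17.95 + 3 @ $13.80 = $4,421.20
Total COGS = $7,808.05 + $4,421.20 = $12,229.25
Ending inventory: 98 @ $13.80 + 117 @ $17.85 = $3,440.85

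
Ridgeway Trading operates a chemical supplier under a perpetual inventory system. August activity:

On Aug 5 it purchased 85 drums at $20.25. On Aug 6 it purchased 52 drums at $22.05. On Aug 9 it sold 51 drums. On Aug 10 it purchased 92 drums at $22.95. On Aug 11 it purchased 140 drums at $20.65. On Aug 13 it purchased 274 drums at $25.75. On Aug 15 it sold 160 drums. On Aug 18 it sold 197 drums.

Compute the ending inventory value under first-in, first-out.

Ending inventory = $6,051.25

Aug 9, 51 sold [FIFO — oldest first]: 51 @ $20.25 = $1,032.75
Aug 15, 160 sold [FIFO — oldest first]: 34 @ $20.25 + 52 @ $22.05 + 74 @ $22.95 = $3,533.40
Aug 18, 197 sold [FIFO — oldest first]: 18 @ $22.95 + 140 @ $20.65 + 39 @ $25.75 = $4,308.35
Total COGS = $1,032.75 + $3,533.40 + $4,308.35 = $8,874.50
Ending inventory: 235 @ $25.75 = $6,051.25
Check: goods available $14,925.75 = COGS $8,874.50 + ending $6,051.25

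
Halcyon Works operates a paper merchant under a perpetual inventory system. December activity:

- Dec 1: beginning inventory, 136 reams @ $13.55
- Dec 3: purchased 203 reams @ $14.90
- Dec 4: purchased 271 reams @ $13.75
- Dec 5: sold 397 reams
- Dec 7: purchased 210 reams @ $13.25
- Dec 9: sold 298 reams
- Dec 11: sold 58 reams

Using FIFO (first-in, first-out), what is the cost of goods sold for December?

Dec 5, 397 sold [FIFO — oldest first]: 136 @ $13.55 + 203 @ $14.90 + 58 @ $13.75 = $5,665.00
Dec 9, 298 sold [FIFO — oldest first]: 213 @ $13.75 + 85 @ $13.25 = $4,055.00
Dec 11, 58 sold [FIFO — oldest first]: 58 @ $13.25 = $768.50
Total COGS = $5,665.00 + $4,055.00 + $768.50 = $10,488.50
Ending inventory: 67 @ $13.25 = $887.75
Check: goods available $11,376.25 = COGS $10,488.50 + ending $887.75

COGS = $10,488.50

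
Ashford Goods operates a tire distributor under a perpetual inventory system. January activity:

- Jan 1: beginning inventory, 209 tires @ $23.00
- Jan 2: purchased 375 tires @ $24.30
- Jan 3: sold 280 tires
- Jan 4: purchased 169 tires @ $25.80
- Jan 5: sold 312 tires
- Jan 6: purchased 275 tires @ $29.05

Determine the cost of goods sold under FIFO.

Jan 3, 280 sold [FIFO — oldest first]: 209 @ $23.00 + 71 @ $24.30 = $6,532.30
Jan 5, 312 sold [FIFO — oldest first]: 304 @ $24.30 + 8 @ $25.80 = $7,593.60
Total COGS = $6,532.30 + $7,593.60 = $14,125.90
Ending inventory: 161 @ $25.80 + 275 @ $29.05 = $12,142.55
Check: goods available $26,268.45 = COGS $14,125.90 + ending $12,142.55

COGS = $14,125.90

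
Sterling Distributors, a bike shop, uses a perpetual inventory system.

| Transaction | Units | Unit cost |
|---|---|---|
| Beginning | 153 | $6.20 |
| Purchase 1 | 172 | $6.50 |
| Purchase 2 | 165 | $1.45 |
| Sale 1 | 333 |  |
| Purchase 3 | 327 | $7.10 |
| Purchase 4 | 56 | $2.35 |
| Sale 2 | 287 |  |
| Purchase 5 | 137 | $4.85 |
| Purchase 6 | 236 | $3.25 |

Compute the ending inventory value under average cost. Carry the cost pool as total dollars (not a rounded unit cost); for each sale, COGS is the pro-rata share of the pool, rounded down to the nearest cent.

Ending inventory = $2,927.02

After Beginning: 153 on hand, pool $948.60 (≈ $6.2000 each)
After Purchase 1: 325 on hand, pool $2,066.60 (≈ $6.3588 each)
After Purchase 2: 490 on hand, pool $2,305.85 (≈ $4.7058 each)
Sale 1, sell 333: 333/490 × $2,305.85 → $1,567.03
After Purchase 3: 484 on hand, pool $3,060.52 (≈ $6.3234 each)
After Purchase 4: 540 on hand, pool $3,192.12 (≈ $5.9113 each)
Sale 2, sell 287: 287/540 × $3,192.12 → $1,696.55
After Purchase 5: 390 on hand, pool $2,160.02 (≈ $5.5385 each)
After Purchase 6: 626 on hand, pool $2,927.02 (≈ $4.6758 each)
Total COGS = $1,567.03 + $1,696.55 = $3,263.58
Ending inventory (cost pool remaining) = $2,927.02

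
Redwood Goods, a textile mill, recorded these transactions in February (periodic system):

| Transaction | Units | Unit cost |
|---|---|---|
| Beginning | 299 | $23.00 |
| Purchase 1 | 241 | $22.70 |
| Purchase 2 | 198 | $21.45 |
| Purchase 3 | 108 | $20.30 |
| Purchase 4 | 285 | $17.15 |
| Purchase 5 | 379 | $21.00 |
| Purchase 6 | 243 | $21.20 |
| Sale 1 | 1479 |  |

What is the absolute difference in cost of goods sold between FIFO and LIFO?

$499.40

FIFO COGS: 299 @ $23.00 + 241 @ $22.70 + 198 @ $21.45 + 108 @ $20.30 + 285 @ $17.15 + 348 @ $21.00 = $30,982.95
LIFO COGS: 243 @ $21.20 + 379 @ $21.00 + 285 @ $17.15 + 108 @ $20.30 + 198 @ $21.45 + 241 @ $22.70 + 25 @ $23.00 = $30,483.55
Difference = |$30,982.95 − $30,483.55| = $499.40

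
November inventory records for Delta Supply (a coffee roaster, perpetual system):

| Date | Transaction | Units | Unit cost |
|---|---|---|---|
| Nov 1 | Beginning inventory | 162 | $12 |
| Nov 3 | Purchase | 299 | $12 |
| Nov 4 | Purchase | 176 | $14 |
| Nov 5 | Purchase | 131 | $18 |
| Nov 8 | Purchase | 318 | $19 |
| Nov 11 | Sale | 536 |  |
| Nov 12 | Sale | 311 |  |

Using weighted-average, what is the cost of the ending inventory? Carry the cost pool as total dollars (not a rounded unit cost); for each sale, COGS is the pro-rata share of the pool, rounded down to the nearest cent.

After Nov 1: 162 on hand, pool $1,944.00 (≈ $12.0000 each)
After Nov 3: 461 on hand, pool $5,532.00 (≈ $12.0000 each)
After Nov 4: 637 on hand, pool $7,996.00 (≈ $12.5526 each)
After Nov 5: 768 on hand, pool $10,354.00 (≈ $13.4818 each)
After Nov 8: 1086 on hand, pool $16,396.00 (≈ $15.0976 each)
Nov 11, sell 536: 536/1086 × $16,396.00 → $8,092.31
Nov 12, sell 311: 311/550 × $8,303.69 → $4,695.35
Total COGS = $8,092.31 + $4,695.35 = $12,787.66
Ending inventory (cost pool remaining) = $3,608.34
Check: goods available $16,396.00 = COGS $12,787.66 + ending $3,608.34

Ending inventory = $3,608.34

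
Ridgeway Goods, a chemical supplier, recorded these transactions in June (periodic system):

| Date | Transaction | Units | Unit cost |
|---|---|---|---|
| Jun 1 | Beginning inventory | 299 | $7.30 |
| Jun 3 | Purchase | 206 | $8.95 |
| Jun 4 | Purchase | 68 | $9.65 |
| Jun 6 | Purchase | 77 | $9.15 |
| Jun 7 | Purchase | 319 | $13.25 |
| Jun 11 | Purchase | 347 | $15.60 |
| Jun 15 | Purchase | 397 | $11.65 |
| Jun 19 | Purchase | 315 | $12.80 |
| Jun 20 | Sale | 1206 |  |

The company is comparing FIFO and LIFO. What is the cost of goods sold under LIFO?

FIFO COGS: 299 @ $7.30 + 206 @ $8.95 + 68 @ $9.65 + 77 @ $9.15 + 319 @ $13.25 + 237 @ $15.60 = $13,311.10
LIFO COGS: 315 @ $12.80 + 397 @ $11.65 + 347 @ $15.60 + 147 @ $13.25 = $16,018.00

COGS = $16,018.00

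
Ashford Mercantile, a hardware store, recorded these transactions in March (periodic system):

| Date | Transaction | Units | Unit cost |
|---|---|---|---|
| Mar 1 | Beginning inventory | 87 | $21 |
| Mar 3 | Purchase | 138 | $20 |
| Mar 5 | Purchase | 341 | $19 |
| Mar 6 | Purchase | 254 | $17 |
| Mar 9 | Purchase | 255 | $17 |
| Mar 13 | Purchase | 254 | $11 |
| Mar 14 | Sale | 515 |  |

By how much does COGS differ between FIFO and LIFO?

$2,866

FIFO COGS: 87 @ $21 + 138 @ $20 + 290 @ $19 = $10,097
LIFO COGS: 254 @ $11 + 255 @ $17 + 6 @ $17 = $7,231
Difference = |$10,097 − $7,231| = $2,866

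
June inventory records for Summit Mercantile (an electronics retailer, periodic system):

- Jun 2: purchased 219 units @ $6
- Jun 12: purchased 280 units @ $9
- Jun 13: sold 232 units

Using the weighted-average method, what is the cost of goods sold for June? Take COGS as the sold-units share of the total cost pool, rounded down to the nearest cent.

Jun 13, sell 232: 232/499 × $3,834.00 → $1,782.54
Ending inventory (cost pool remaining) = $2,051.46

COGS = $1,782.54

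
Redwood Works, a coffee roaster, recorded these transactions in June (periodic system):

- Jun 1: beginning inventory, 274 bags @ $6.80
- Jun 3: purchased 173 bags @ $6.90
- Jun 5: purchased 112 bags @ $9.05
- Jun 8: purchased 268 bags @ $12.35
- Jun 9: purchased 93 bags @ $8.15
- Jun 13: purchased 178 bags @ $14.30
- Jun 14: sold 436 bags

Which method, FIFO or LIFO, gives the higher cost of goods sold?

FIFO COGS: 274 @ $6.80 + 162 @ $6.90 = $2,981.00
LIFO COGS: 178 @ $14.30 + 93 @ $8.15 + 165 @ $12.35 = $5,341.10

LIFO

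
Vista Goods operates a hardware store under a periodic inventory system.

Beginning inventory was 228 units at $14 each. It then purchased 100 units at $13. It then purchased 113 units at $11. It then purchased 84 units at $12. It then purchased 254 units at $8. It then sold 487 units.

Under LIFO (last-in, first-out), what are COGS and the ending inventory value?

Sale 1 (487) [LIFO — newest first]: 254 @ $8 + 84 @ $12 + 113 @ $11 + 36 @ $13 = $4,751
Ending inventory: 228 @ $14 + 64 @ $13 = $4,024
Check: goods available $8,775 = COGS $4,751 + ending $4,024

COGS = $4,751; ending inventory = $4,024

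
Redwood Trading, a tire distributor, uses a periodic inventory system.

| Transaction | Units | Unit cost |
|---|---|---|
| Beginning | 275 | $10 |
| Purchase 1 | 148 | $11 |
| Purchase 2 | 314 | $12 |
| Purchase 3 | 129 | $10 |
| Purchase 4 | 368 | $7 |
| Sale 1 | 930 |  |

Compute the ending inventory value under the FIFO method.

Sale 1 (930) [FIFO — oldest first]: 275 @ $10 + 148 @ $11 + 314 @ $12 + 129 @ $10 + 64 @ $7 = $9,884
Ending inventory: 304 @ $7 = $2,128

Ending inventory = $2,128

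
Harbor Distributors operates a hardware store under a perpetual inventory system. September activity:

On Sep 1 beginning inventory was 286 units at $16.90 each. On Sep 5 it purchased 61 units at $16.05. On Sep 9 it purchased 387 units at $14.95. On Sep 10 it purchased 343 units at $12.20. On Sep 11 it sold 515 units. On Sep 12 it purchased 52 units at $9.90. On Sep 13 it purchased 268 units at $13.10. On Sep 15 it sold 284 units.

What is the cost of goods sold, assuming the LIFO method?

Sep 11, 515 sold [LIFO — newest first]: 343 @ $12.20 + 172 @ $14.95 = $6,756.00
Sep 15, 284 sold [LIFO — newest first]: 268 @ $13.10 + 16 @ $9.90 = $3,669.20
Total COGS = $6,756.00 + $3,669.20 = $10,425.20
Ending inventory: 286 @ $16.90 + 61 @ $16.05 + 215 @ $14.95 + 36 @ $9.90 = $9,383.10

COGS = $10,425.20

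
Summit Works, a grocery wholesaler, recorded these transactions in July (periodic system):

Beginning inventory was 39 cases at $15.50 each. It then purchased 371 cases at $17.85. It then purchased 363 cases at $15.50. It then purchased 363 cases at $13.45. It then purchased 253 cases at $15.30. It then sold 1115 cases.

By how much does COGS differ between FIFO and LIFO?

FIFO COGS: 39 @ $15.50 + 371 @ $17.85 + 363 @ $15.50 + 342 @ $13.45 = $17,453.25
LIFO COGS: 253 @ $15.30 + 363 @ $13.45 + 363 @ $15.50 + 136 @ $17.85 = $16,807.35
Difference = |$17,453.25 − $16,807.35| = $645.90

$645.90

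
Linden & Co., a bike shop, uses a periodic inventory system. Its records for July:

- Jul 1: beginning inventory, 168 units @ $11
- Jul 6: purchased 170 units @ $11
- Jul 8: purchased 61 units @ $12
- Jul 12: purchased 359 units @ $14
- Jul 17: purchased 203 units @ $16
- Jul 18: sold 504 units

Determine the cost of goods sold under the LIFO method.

Jul 18, 504 sold [LIFO — newest first]: 203 @ $16 + 301 @ $14 = $7,462
Ending inventory: 168 @ $11 + 170 @ $11 + 61 @ $12 + 58 @ $14 = $5,262
Check: goods available $12,724 = COGS $7,462 + ending $5,262

COGS = $7,462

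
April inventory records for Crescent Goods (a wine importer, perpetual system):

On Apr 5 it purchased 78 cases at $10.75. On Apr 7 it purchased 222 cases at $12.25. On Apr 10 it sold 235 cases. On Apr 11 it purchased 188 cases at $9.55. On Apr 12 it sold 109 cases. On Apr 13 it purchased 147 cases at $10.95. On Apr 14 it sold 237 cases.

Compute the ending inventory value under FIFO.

Apr 10, 235 sold [FIFO — oldest first]: 78 @ $10.75 + 157 @ $12.25 = $2,761.75
Apr 12, 109 sold [FIFO — oldest first]: 65 @ $12.25 + 44 @ $9.55 = $1,216.45
Apr 14, 237 sold [FIFO — oldest first]: 144 @ $9.55 + 93 @ $10.95 = $2,393.55
Total COGS = $2,761.75 + $1,216.45 + $2,393.55 = $6,371.75
Ending inventory: 54 @ $10.95 = $591.30
Check: goods available $6,963.05 = COGS $6,371.75 + ending $591.30

Ending inventory = $591.30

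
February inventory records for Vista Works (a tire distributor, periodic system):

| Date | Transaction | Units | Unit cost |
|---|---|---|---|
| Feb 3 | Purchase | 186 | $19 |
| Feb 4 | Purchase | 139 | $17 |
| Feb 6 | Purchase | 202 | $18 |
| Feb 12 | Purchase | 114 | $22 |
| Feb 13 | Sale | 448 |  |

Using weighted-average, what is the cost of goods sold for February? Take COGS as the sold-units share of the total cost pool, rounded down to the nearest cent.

COGS = $8,415.55

Feb 13, sell 448: 448/641 × $12,041.00 → $8,415.55
Ending inventory (cost pool remaining) = $3,625.45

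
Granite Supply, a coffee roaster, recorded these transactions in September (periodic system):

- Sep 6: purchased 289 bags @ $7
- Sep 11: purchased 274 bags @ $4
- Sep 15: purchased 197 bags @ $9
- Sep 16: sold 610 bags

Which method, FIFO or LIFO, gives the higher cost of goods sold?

FIFO COGS: 289 @ $7 + 274 @ $4 + 47 @ $9 = $3,542
LIFO COGS: 197 @ $9 + 274 @ $4 + 139 @ $7 = $3,842

LIFO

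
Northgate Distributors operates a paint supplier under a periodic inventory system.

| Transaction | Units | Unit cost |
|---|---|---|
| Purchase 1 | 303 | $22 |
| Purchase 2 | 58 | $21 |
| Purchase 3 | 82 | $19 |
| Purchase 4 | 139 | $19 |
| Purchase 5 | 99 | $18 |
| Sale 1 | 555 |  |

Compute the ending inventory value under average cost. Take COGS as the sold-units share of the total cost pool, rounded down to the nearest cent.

Sale 1, sell 555: 555/681 × $13,865.00 → $11,299.66
Ending inventory (cost pool remaining) = $2,565.34

Ending inventory = $2,565.34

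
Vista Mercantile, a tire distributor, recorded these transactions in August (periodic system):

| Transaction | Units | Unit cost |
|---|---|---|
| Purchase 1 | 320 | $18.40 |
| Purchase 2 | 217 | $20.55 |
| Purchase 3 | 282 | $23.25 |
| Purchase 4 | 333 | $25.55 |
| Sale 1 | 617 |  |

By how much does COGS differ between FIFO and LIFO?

$2,898.40

FIFO COGS: 320 @ $18.40 + 217 @ $20.55 + 80 @ $23.25 = $12,207.35
LIFO COGS: 333 @ $25.55 + 282 @ $23.25 + 2 @ $20.55 = $15,105.75
Difference = |$12,207.35 − $15,105.75| = $2,898.40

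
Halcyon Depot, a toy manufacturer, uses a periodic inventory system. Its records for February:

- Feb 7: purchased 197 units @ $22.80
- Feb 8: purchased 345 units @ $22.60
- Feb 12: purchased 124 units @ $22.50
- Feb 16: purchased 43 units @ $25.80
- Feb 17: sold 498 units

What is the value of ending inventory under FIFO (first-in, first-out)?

Feb 17, 498 sold [FIFO — oldest first]: 197 @ $22.80 + 301 @ $22.60 = $11,294.20
Ending inventory: 44 @ $22.60 + 124 @ $22.50 + 43 @ $25.80 = $4,893.80

Ending inventory = $4,893.80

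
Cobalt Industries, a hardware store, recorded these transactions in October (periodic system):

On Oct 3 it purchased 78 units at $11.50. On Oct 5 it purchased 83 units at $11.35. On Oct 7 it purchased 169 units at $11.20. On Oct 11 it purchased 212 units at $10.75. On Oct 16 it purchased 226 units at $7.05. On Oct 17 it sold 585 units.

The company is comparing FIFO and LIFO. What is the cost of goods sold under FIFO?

COGS = $6,314.00

FIFO COGS: 78 @ $11.50 + 83 @ $11.35 + 169 @ $11.20 + 212 @ $10.75 + 43 @ $7.05 = $6,314.00
LIFO COGS: 226 @ $7.05 + 212 @ $10.75 + 147 @ $11.20 = $5,518.70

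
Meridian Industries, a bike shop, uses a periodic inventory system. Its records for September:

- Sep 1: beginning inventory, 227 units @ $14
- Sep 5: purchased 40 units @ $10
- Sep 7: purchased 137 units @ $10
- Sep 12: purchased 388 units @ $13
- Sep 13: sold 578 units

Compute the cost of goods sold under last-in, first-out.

Sep 13, 578 sold [LIFO — newest first]: 388 @ $13 + 137 @ $10 + 40 @ $10 + 13 @ $14 = $6,996
Ending inventory: 214 @ $14 = $2,996
Check: goods available $9,992 = COGS $6,996 + ending $2,996

COGS = $6,996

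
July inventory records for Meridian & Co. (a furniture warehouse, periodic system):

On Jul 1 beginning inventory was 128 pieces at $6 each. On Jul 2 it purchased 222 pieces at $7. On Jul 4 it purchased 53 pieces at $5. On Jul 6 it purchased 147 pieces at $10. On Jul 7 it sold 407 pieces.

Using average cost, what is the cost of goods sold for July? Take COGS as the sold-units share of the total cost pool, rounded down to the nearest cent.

Jul 7, sell 407: 407/550 × $4,057.00 → $3,002.18
Ending inventory (cost pool remaining) = $1,054.82

COGS = $3,002.18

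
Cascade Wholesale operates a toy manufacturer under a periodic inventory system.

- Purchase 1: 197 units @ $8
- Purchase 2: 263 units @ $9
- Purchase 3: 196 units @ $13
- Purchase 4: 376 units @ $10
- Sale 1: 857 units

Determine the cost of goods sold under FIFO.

COGS = $8,501

Sale 1 (857) [FIFO — oldest first]: 197 @ $8 + 263 @ $9 + 196 @ $13 + 201 @ $10 = $8,501
Ending inventory: 175 @ $10 = $1,750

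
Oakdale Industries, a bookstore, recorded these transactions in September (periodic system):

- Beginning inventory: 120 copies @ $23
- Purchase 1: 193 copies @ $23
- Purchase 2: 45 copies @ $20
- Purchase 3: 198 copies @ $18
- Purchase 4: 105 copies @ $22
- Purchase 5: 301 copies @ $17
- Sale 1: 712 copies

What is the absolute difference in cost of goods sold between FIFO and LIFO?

$1,500

FIFO COGS: 120 @ $23 + 193 @ $23 + 45 @ $20 + 198 @ $18 + 105 @ $22 + 51 @ $17 = $14,840
LIFO COGS: 301 @ $17 + 105 @ $22 + 198 @ $18 + 45 @ $20 + 63 @ $23 = $13,340
Difference = |$14,840 − $13,340| = $1,500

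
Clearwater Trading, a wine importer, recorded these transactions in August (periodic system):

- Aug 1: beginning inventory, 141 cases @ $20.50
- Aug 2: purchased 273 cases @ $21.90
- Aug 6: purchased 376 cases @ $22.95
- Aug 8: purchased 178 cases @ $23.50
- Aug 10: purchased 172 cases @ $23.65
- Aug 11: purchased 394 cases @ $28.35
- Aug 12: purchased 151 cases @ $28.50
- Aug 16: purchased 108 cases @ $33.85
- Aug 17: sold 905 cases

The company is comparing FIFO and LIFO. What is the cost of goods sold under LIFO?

COGS = $25,077.00

FIFO COGS: 141 @ $20.50 + 273 @ $21.90 + 376 @ $22.95 + 115 @ $23.50 = $20,200.90
LIFO COGS: 108 @ $33.85 + 151 @ $28.50 + 394 @ $28.35 + 172 @ $23.65 + 80 @ $23.50 = $25,077.00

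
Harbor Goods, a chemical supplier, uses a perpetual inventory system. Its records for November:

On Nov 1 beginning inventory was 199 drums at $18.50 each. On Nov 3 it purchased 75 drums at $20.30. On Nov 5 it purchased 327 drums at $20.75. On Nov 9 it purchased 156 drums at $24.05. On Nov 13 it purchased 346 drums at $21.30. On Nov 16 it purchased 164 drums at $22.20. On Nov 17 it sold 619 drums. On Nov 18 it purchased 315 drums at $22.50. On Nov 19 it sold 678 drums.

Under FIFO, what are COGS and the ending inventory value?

Nov 17, 619 sold [FIFO — oldest first]: 199 @ $18.50 + 75 @ $20.30 + 327 @ $20.75 + 18 @ $24.05 = $12,422.15
Nov 19, 678 sold [FIFO — oldest first]: 138 @ $24.05 + 346 @ $21.30 + 164 @ $22.20 + 30 @ $22.50 = $15,004.50
Total COGS = $12,422.15 + $15,004.50 = $27,426.65
Ending inventory: 285 @ $22.50 = $6,412.50
Check: goods available $33,839.15 = COGS $27,426.65 + ending $6,412.50

COGS = $27,426.65; ending inventory = $6,412.50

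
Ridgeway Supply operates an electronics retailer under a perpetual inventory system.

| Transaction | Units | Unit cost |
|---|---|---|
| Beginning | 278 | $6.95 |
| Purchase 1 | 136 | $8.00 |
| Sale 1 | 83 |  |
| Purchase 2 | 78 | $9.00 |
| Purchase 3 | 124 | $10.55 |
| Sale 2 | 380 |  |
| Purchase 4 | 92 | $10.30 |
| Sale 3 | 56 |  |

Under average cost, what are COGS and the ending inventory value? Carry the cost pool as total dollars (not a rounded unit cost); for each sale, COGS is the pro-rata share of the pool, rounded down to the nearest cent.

COGS = $4,267.04; ending inventory = $1,710.86

After Beginning: 278 on hand, pool $1,932.10 (≈ $6.9500 each)
After Purchase 1: 414 on hand, pool $3,020.10 (≈ $7.2949 each)
Sale 1, sell 83: 83/414 × $3,020.10 → $605.47
After Purchase 2: 409 on hand, pool $3,116.63 (≈ $7.6201 each)
After Purchase 3: 533 on hand, pool $4,424.83 (≈ $8.3017 each)
Sale 2, sell 380: 380/533 × $4,424.83 → $3,154.66
After Purchase 4: 245 on hand, pool $2,217.77 (≈ $9.0521 each)
Sale 3, sell 56: 56/245 × $2,217.77 → $506.91
Total COGS = $605.47 + $3,154.66 + $506.91 = $4,267.04
Ending inventory (cost pool remaining) = $1,710.86
Check: goods available $5,977.90 = COGS $4,267.04 + ending $1,710.86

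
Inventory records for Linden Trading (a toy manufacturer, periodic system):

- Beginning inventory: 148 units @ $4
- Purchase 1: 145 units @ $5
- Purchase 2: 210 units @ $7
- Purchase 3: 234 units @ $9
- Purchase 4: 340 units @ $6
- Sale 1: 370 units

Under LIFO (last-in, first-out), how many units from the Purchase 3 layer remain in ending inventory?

Sale 1 (370) [LIFO — newest first]: 340 @ $6 + 30 @ $9 = $2,310
Ending inventory: 148 @ $4 + 145 @ $5 + 210 @ $7 + 204 @ $9 = $4,623
Check: goods available $6,933 = COGS $2,310 + ending $4,623

204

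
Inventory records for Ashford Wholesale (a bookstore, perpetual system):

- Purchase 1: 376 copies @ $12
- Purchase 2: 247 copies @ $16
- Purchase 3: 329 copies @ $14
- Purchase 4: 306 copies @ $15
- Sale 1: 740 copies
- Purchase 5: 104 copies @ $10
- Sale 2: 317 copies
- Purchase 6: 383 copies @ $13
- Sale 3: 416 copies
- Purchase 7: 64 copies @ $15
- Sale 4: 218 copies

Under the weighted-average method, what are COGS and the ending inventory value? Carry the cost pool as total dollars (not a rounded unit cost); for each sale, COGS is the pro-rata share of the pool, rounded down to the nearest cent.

After Purchase 1: 376 on hand, pool $4,512.00 (≈ $12.0000 each)
After Purchase 2: 623 on hand, pool $8,464.00 (≈ $13.5859 each)
After Purchase 3: 952 on hand, pool $13,070.00 (≈ $13.7290 each)
After Purchase 4: 1258 on hand, pool $17,660.00 (≈ $14.0382 each)
Sale 1, sell 740: 740/1258 × $17,660.00 → $10,388.23
After Purchase 5: 622 on hand, pool $8,311.77 (≈ $13.3630 each)
Sale 2, sell 317: 317/622 × $8,311.77 → $4,236.06
After Purchase 6: 688 on hand, pool $9,054.71 (≈ $13.1609 each)
Sale 3, sell 416: 416/688 × $9,054.71 → $5,474.94
After Purchase 7: 336 on hand, pool $4,539.77 (≈ $13.5112 each)
Sale 4, sell 218: 218/336 × $4,539.77 → $2,945.44
Total COGS = $10,388.23 + $4,236.06 + $5,474.94 + $2,945.44 = $23,044.67
Ending inventory (cost pool remaining) = $1,594.33

COGS = $23,044.67; ending inventory = $1,594.33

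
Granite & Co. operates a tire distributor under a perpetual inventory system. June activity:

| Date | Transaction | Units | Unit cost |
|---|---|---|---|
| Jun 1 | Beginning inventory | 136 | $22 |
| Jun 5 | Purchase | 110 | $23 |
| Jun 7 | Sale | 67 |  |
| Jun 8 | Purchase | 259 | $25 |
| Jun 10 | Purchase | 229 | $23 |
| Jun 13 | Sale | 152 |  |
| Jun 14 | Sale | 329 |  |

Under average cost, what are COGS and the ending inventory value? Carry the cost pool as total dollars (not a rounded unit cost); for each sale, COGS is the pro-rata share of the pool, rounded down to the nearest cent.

COGS = $12,869.14; ending inventory = $4,394.86

After Jun 1: 136 on hand, pool $2,992.00 (≈ $22.0000 each)
After Jun 5: 246 on hand, pool $5,522.00 (≈ $22.4472 each)
Jun 7, sell 67: 67/246 × $5,522.00 → $1,503.95
After Jun 8: 438 on hand, pool $10,493.05 (≈ $23.9567 each)
After Jun 10: 667 on hand, pool $15,760.05 (≈ $23.6283 each)
Jun 13, sell 152: 152/667 × $15,760.05 → $3,591.49
Jun 14, sell 329: 329/515 × $12,168.56 → $7,773.70
Total COGS = $1,503.95 + $3,591.49 + $7,773.70 = $12,869.14
Ending inventory (cost pool remaining) = $4,394.86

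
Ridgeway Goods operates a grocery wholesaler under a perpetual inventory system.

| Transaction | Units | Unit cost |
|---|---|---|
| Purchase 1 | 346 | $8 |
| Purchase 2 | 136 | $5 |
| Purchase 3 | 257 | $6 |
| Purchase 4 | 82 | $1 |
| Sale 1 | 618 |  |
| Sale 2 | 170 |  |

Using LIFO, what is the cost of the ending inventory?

Sale 1 (618) [LIFO — newest first]: 82 @ $1 + 257 @ $6 + 136 @ $5 + 143 @ $8 = $3,448
Sale 2 (170) [LIFO — newest first]: 170 @ $8 = $1,360
Total COGS = $3,448 + $1,360 = $4,808
Ending inventory: 33 @ $8 = $264

Ending inventory = $264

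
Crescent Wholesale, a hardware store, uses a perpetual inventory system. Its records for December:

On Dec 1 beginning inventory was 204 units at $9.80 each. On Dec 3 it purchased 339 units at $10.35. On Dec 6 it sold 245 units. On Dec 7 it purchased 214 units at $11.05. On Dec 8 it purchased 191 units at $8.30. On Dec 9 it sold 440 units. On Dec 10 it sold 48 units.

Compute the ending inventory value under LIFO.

Ending inventory = $2,113.05

Dec 6, 245 sold [LIFO — newest first]: 245 @ $10.35 = $2,535.75
Dec 9, 440 sold [LIFO — newest first]: 191 @ $8.30 + 214 @ $11.05 + 35 @ $10.35 = $4,312.25
Dec 10, 48 sold [LIFO — newest first]: 48 @ $10.35 = $496.80
Total COGS = $2,535.75 + $4,312.25 + $496.80 = $7,344.80
Ending inventory: 204 @ $9.80 + 11 @ $10.35 = $2,113.05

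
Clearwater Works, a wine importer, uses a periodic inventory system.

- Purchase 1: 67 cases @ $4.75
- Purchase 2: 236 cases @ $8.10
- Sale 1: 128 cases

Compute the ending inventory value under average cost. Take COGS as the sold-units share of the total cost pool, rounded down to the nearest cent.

Sale 1, sell 128: 128/303 × $2,229.85 → $941.98
Ending inventory (cost pool remaining) = $1,287.87

Ending inventory = $1,287.87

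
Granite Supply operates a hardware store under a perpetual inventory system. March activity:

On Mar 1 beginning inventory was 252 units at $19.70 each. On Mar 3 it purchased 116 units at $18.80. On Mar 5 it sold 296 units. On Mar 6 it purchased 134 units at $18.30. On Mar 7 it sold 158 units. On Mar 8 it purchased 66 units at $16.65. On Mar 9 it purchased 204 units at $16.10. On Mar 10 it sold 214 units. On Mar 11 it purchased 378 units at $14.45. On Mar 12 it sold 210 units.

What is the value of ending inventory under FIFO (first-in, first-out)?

Mar 5, 296 sold [FIFO — oldest first]: 252 @ $19.70 + 44 @ $18.80 = $5,791.60
Mar 7, 158 sold [FIFO — oldest first]: 72 @ $18.80 + 86 @ $18.30 = $2,927.40
Mar 10, 214 sold [FIFO — oldest first]: 48 @ $18.30 + 66 @ $16.65 + 100 @ $16.10 = $3,587.30
Mar 12, 210 sold [FIFO — oldest first]: 104 @ $16.10 + 106 @ $14.45 = $3,206.10
Total COGS = $5,791.60 + $2,927.40 + $3,587.30 + $3,206.10 = $15,512.40
Ending inventory: 272 @ $14.45 = $3,930.40
Check: goods available $19,442.80 = COGS $15,512.40 + ending $3,930.40

Ending inventory = $3,930.40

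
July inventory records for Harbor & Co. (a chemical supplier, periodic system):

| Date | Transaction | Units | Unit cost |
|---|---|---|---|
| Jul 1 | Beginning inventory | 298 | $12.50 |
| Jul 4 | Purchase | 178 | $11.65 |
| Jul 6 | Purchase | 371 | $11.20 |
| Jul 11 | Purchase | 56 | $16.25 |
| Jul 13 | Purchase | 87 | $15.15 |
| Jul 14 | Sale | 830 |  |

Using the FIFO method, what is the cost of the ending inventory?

Jul 14, 830 sold [FIFO — oldest first]: 298 @ $12.50 + 178 @ $11.65 + 354 @ $11.20 = $9,763.50
Ending inventory: 17 @ $11.20 + 56 @ $16.25 + 87 @ $15.15 = $2,418.45
Check: goods available $12,181.95 = COGS $9,763.50 + ending $2,418.45

Ending inventory = $2,418.45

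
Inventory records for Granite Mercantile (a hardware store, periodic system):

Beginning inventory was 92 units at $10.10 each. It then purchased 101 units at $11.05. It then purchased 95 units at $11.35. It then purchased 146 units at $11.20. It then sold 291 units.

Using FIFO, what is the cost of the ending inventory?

Sale 1 (291) [FIFO — oldest first]: 92 @ $10.10 + 101 @ $11.05 + 95 @ $11.35 + 3 @ $11.20 = $3,157.10
Ending inventory: 143 @ $11.20 = $1,601.60
Check: goods available $4,758.70 = COGS $3,157.10 + ending $1,601.60

Ending inventory = $1,601.60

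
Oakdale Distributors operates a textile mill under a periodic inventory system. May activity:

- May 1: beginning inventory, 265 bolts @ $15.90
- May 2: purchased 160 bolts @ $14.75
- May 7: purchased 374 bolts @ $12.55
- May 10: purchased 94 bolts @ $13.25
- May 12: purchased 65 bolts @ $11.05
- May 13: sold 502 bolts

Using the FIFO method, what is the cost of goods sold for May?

COGS = $7,539.85

May 13, 502 sold [FIFO — oldest first]: 265 @ $15.90 + 160 @ $14.75 + 77 @ $12.55 = $7,539.85
Ending inventory: 297 @ $12.55 + 94 @ $13.25 + 65 @ $11.05 = $5,691.10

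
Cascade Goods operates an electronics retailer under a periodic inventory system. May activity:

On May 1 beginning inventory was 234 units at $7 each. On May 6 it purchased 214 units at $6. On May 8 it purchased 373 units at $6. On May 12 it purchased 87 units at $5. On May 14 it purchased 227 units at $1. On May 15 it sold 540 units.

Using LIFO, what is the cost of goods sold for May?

COGS = $2,018

May 15, 540 sold [LIFO — newest first]: 227 @ $1 + 87 @ $5 + 226 @ $6 = $2,018
Ending inventory: 234 @ $7 + 214 @ $6 + 147 @ $6 = $3,804
Check: goods available $5,822 = COGS $2,018 + ending $3,804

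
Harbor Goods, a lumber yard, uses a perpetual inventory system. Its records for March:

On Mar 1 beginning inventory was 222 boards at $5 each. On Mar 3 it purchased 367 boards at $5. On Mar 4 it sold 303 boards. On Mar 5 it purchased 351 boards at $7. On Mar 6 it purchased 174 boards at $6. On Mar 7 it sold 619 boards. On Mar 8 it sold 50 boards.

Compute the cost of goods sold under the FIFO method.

COGS = $5,594

Mar 4, 303 sold [FIFO — oldest first]: 222 @ $5 + 81 @ $5 = $1,515
Mar 7, 619 sold [FIFO — oldest first]: 286 @ $5 + 333 @ $7 = $3,761
Mar 8, 50 sold [FIFO — oldest first]: 18 @ $7 + 32 @ $6 = $318
Total COGS = $1,515 + $3,761 + $318 = $5,594
Ending inventory: 142 @ $6 = $852
Check: goods available $6,446 = COGS $5,594 + ending $852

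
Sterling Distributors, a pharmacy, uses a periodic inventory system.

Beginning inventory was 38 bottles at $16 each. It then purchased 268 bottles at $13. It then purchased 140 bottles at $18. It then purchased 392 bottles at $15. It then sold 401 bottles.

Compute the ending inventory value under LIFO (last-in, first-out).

Sale 1 (401) [LIFO — newest first]: 392 @ $15 + 9 @ $18 = $6,042
Ending inventory: 38 @ $16 + 268 @ $13 + 131 @ $18 = $6,450

Ending inventory = $6,450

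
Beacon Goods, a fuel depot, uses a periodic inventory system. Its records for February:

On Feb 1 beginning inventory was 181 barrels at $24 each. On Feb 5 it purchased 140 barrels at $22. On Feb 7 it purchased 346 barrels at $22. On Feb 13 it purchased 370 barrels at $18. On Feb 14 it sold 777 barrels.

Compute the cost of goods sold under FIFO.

Feb 14, 777 sold [FIFO — oldest first]: 181 @ $24 + 140 @ $22 + 346 @ $22 + 110 @ $18 = $17,016
Ending inventory: 260 @ $18 = $4,680
Check: goods available $21,696 = COGS $17,016 + ending $4,680

COGS = $17,016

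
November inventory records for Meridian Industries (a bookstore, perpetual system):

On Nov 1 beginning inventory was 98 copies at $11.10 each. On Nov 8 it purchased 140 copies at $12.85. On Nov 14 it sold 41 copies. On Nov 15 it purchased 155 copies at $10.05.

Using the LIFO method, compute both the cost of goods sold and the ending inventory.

COGS = $526.85; ending inventory = $3,917.70

Nov 14, 41 sold [LIFO — newest first]: 41 @ $12.85 = $526.85
Ending inventory: 98 @ $11.10 + 99 @ $12.85 + 155 @ $10.05 = $3,917.70
Check: goods available $4,444.55 = COGS $526.85 + ending $3,917.70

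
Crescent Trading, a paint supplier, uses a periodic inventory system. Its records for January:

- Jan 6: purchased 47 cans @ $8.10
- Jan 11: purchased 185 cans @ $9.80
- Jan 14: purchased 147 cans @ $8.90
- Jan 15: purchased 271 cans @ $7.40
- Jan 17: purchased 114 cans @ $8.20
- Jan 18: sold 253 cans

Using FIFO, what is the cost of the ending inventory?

Ending inventory = $4,061.60

Jan 18, 253 sold [FIFO — oldest first]: 47 @ $8.10 + 185 @ $9.80 + 21 @ $8.90 = $2,380.60
Ending inventory: 126 @ $8.90 + 271 @ $7.40 + 114 @ $8.20 = $4,061.60
Check: goods available $6,442.20 = COGS $2,380.60 + ending $4,061.60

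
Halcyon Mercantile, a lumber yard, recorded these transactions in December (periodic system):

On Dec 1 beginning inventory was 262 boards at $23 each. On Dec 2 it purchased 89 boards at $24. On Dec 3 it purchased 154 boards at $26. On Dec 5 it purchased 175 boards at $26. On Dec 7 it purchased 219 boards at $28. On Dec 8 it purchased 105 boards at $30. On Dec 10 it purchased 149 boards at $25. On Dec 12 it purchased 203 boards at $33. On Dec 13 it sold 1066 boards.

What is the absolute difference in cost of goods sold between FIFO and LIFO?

FIFO COGS: 262 @ $23 + 89 @ $24 + 154 @ $26 + 175 @ $26 + 219 @ $28 + 105 @ $30 + 62 @ $25 = $27,548
LIFO COGS: 203 @ $33 + 149 @ $25 + 105 @ $30 + 219 @ $28 + 175 @ $26 + 154 @ $26 + 61 @ $24 = $29,724
Difference = |$27,548 − $29,724| = $2,176

$2,176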